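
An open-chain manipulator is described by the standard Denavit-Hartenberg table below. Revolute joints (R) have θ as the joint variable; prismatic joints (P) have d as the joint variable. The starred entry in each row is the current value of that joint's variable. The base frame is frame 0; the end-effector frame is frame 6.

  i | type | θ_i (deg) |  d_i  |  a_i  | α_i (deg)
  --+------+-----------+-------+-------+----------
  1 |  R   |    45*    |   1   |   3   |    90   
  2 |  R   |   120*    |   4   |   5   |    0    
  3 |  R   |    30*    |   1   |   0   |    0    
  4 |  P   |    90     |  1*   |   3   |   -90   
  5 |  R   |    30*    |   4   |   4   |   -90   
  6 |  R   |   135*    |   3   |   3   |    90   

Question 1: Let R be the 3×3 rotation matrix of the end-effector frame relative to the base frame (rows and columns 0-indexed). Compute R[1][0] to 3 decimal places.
-0.467

End-effector x-axis (col 0 of R) = (0.0335,-0.4665,0.8839)
R[1][0] = -0.4665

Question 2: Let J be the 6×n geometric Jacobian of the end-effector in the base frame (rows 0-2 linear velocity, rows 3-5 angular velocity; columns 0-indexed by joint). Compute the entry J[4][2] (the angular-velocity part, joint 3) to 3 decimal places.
-0.707

axis z_2 = (0.7071,-0.7071,0.0000); lever o_n−o_2 = (-1.0422,1.1320,-3.6474)
cross product → J_v[:, 2] = (2.5791,2.5791,0.0635)
J_ω[:, 2] = z_2
entry J[4][2] = -0.7071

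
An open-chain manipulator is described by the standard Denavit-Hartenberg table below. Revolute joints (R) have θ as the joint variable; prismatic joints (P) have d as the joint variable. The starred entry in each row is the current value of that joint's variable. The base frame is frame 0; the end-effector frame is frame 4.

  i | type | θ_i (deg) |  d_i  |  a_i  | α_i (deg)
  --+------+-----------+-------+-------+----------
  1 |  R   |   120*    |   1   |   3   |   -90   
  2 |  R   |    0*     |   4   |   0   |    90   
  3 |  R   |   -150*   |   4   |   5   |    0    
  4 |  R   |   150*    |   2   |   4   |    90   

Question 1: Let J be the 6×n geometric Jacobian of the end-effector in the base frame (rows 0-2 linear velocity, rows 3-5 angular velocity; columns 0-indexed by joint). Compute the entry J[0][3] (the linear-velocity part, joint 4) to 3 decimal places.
-3.464

axis z_3 = (0.0000,0.0000,1.0000); lever o_n−o_3 = (-2.0000,3.4641,2.0000)
cross product → J_v[:, 3] = (-3.4641,-2.0000,0.0000)
J_ω[:, 3] = z_3
entry J[0][3] = -3.4641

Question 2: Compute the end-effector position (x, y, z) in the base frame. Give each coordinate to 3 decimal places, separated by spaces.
-2.634 1.562 7.000

after link 1: o_1 = (-1.5000, 2.5981, 1.0000)
after link 2: o_2 = (-4.9641, 0.5981, 1.0000)
after link 3: o_3 = (-0.6340, -1.9019, 5.0000)
after link 4: o_4 = (-2.6340, 1.5622, 7.0000)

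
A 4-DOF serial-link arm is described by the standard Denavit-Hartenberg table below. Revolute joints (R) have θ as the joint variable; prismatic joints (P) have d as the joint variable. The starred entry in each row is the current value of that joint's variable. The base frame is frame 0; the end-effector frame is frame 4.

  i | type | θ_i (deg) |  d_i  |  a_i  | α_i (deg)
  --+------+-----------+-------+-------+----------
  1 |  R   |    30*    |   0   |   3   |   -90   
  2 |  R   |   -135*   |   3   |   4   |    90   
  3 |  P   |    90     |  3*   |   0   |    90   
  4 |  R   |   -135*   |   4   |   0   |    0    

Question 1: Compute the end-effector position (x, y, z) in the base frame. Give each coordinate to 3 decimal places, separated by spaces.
after link 1: o_1 = (2.5981, 1.5000, 0.0000)
after link 2: o_2 = (-1.3514, 2.6839, 2.8284)
after link 3: o_3 = (-3.1885, 1.6232, 0.7071)
after link 4: o_4 = (-5.6380, 0.2090, 3.5355)

-5.638 0.209 3.536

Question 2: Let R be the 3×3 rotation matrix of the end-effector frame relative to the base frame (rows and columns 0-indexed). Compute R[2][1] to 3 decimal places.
0.500

End-effector y-axis (col 1 of R) = (0.0795,0.8624,0.5000)
R[2][1] = 0.5000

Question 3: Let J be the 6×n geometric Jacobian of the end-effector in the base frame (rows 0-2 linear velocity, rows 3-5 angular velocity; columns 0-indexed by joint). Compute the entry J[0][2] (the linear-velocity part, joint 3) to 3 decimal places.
-0.612

prismatic axis z_2 = (-0.6124,-0.3536,-0.7071)
J_v[:, 2] = z_2; J_ω[:, 2] = (0,0,0)
entry J[0][2] = -0.6124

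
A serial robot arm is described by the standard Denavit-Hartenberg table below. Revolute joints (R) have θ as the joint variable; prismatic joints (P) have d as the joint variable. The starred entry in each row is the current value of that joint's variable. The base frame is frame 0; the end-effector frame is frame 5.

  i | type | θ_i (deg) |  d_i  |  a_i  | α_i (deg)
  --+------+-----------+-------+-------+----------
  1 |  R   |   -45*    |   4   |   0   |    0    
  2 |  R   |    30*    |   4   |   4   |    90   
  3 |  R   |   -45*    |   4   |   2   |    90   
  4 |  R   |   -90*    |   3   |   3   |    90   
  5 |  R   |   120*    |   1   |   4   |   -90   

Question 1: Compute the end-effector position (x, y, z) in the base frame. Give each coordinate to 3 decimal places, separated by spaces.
-0.645 -2.933 2.722

after link 1: o_1 = (0.0000, 0.0000, 4.0000)
after link 2: o_2 = (3.8637, -1.0353, 8.0000)
after link 3: o_3 = (4.1945, -5.2650, 6.5858)
after link 4: o_4 = (2.9219, -1.8182, 4.4645)
after link 5: o_5 = (-0.6448, -2.9331, 2.7221)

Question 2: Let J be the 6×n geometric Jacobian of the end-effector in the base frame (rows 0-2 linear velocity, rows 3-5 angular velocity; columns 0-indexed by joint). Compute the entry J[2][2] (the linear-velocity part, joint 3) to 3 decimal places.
-3.864

axis z_2 = (-0.2588,-0.9659,0.0000); lever o_n−o_2 = (-4.5085,-1.8978,-5.2779)
cross product → J_v[:, 2] = (5.0981,-1.3660,-3.8637)
J_ω[:, 2] = z_2
entry J[2][2] = -3.8637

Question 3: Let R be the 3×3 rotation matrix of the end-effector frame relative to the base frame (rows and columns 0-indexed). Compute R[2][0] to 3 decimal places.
End-effector x-axis (col 0 of R) = (-0.7209,-0.3245,-0.6124)
R[2][0] = -0.6124

-0.612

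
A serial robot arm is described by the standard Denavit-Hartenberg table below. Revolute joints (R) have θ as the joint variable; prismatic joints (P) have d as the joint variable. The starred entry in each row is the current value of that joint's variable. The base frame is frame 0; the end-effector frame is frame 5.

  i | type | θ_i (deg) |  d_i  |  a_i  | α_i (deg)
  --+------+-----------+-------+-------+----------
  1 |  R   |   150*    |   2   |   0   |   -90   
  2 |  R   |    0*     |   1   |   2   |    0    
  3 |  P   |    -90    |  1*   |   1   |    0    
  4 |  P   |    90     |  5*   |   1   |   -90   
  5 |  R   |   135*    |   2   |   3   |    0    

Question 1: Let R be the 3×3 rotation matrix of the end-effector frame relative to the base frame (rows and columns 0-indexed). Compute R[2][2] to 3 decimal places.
End-effector z-axis (col 2 of R) = (-0.0000,-0.0000,-1.0000)
R[2][2] = -1.0000

-1.000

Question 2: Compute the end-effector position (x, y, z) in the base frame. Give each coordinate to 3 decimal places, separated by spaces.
-3.200 -3.786 1.000

after link 1: o_1 = (0.0000, 0.0000, 2.0000)
after link 2: o_2 = (-2.2321, 0.1340, 2.0000)
after link 3: o_3 = (-2.7321, -0.7321, 3.0000)
after link 4: o_4 = (-6.0981, -4.5622, 3.0000)
after link 5: o_5 = (-3.2003, -3.7857, 1.0000)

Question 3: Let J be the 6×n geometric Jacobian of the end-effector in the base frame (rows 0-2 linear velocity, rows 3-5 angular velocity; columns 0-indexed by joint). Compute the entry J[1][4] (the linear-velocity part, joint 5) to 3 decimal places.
-2.898

axis z_4 = (-0.0000,-0.0000,-1.0000); lever o_n−o_4 = (2.8978,0.7765,-2.0000)
cross product → J_v[:, 4] = (0.7765,-2.8978,0.0000)
J_ω[:, 4] = z_4
entry J[1][4] = -2.8978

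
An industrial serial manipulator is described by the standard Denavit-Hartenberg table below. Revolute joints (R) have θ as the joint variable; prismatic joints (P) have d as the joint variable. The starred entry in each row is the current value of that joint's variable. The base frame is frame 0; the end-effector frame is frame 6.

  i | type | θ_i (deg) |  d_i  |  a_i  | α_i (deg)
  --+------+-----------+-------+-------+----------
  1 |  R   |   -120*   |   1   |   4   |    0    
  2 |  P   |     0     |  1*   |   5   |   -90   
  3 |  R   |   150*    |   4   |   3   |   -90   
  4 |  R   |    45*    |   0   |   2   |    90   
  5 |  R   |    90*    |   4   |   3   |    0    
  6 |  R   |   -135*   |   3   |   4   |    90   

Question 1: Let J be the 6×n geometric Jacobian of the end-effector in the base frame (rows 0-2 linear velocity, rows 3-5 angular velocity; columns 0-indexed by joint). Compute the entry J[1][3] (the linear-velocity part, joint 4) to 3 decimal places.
5.334

axis z_3 = (0.2500,0.4330,0.8660); lever o_n−o_3 = (4.9944,5.5795,-4.0334)
cross product → J_v[:, 3] = (-6.5785,5.3336,-0.7678)
J_ω[:, 3] = z_3
entry J[1][3] = 5.3336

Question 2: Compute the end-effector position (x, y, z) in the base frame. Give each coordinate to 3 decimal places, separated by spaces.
after link 1: o_1 = (-2.0000, -3.4641, 1.0000)
after link 2: o_2 = (-4.5000, -7.7942, 2.0000)
after link 3: o_3 = (0.2631, -7.5442, 0.5000)
after link 4: o_4 = (-0.3492, -5.7765, -0.2071)
after link 5: o_5 = (4.0750, -3.7703, 0.9768)
after link 6: o_6 = (5.2575, -1.9647, -3.5334)

5.258 -1.965 -3.533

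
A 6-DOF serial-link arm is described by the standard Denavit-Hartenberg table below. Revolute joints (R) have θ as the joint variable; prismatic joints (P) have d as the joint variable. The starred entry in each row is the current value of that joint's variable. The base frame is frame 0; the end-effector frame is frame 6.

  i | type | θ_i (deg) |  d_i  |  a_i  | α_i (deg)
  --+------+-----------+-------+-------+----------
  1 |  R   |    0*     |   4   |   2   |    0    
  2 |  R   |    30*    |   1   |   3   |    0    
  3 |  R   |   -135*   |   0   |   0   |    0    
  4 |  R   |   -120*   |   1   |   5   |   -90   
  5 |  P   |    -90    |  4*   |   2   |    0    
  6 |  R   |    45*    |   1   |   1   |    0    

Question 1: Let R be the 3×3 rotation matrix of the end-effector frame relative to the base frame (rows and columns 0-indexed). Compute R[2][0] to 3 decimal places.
0.707

End-effector x-axis (col 0 of R) = (-0.5000,0.5000,0.7071)
R[2][0] = 0.7071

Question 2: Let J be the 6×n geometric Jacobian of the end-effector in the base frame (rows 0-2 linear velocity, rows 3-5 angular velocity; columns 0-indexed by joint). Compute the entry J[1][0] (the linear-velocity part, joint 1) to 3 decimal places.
axis z_0 = ẑ; lever o_n−o_0 = (-2.9730,2.0000,8.7071)
cross product → J_v[:, 0] = (-2.0000,-2.9730,0.0000)
J_ω[:, 0] = z_0
entry J[1][0] = -2.9730

-2.973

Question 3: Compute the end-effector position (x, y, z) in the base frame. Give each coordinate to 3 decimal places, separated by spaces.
after link 1: o_1 = (2.0000, 0.0000, 4.0000)
after link 2: o_2 = (4.5981, 1.5000, 5.0000)
after link 3: o_3 = (4.5981, 1.5000, 5.0000)
after link 4: o_4 = (1.0625, 5.0355, 6.0000)
after link 5: o_5 = (-1.7659, 2.2071, 8.0000)
after link 6: o_6 = (-2.9730, 2.0000, 8.7071)

-2.973 2.000 8.707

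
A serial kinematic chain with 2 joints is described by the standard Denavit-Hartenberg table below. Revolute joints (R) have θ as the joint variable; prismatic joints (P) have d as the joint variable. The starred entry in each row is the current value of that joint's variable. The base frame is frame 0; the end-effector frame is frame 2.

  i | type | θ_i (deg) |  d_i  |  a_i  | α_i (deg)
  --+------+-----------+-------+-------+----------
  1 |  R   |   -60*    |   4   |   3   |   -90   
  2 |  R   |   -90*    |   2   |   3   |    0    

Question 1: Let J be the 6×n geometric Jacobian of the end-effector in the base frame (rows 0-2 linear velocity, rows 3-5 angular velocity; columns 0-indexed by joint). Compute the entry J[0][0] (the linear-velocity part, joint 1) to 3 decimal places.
1.598

axis z_0 = ẑ; lever o_n−o_0 = (3.2321,-1.5981,7.0000)
cross product → J_v[:, 0] = (1.5981,3.2321,-0.0000)
J_ω[:, 0] = z_0
entry J[0][0] = 1.5981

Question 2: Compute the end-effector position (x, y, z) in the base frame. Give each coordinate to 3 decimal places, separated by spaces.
after link 1: o_1 = (1.5000, -2.5981, 4.0000)
after link 2: o_2 = (3.2321, -1.5981, 7.0000)

3.232 -1.598 7.000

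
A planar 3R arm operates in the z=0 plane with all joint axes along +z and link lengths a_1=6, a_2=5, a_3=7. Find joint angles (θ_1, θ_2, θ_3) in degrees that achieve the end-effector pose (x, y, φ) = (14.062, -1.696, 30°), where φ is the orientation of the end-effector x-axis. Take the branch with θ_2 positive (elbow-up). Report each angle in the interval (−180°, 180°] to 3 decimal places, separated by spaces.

-60.002 60.005 29.997

wrist centre = target − a_3·(cos φ, sin φ) = (7.9998, -5.1960)
cos θ_2 = (90.9956−6²−5²)/(2·6·5) = 0.4999; θ_2 = 60.0049° (elbow-up)
β = atan2(-5.1960,7.9998) = -33.0043°; ψ = atan2(4.3303,8.4996) = 26.9977°
θ_1 = β − ψ = -60.0020°
θ_3 = φ − θ_1 − θ_2 = 29.9971° (wrapped to (-180°,180°])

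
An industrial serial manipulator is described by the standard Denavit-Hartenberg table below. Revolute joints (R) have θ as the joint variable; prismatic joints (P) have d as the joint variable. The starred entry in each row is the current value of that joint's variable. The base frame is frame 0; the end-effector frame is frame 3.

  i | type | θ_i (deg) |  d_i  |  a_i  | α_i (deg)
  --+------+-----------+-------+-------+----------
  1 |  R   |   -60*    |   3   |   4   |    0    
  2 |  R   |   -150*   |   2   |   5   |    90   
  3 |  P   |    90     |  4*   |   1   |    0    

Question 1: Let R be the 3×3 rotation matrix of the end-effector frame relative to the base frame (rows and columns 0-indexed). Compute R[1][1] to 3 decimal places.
End-effector y-axis (col 1 of R) = (0.8660,-0.5000,0.0000)
R[1][1] = -0.5000

-0.500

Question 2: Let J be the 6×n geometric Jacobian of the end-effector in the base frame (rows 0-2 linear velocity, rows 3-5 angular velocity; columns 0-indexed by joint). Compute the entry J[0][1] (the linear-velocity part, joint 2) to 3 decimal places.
axis z_1 = (0.0000,0.0000,1.0000); lever o_n−o_1 = (-2.3301,5.9641,3.0000)
cross product → J_v[:, 1] = (-5.9641,-2.3301,0.0000)
J_ω[:, 1] = z_1
entry J[0][1] = -5.9641

-5.964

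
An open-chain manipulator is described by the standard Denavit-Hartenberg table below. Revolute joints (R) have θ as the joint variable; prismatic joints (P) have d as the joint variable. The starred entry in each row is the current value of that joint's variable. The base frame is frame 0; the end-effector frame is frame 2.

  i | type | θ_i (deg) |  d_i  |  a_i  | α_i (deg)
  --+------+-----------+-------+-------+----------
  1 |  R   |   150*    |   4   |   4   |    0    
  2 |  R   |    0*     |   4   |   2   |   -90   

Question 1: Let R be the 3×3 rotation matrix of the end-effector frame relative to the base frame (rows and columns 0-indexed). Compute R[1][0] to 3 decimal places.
0.500

End-effector x-axis (col 0 of R) = (-0.8660,0.5000,0.0000)
R[1][0] = 0.5000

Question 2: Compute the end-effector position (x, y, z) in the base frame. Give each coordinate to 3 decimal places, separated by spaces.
-5.196 3.000 8.000

after link 1: o_1 = (-3.4641, 2.0000, 4.0000)
after link 2: o_2 = (-5.1962, 3.0000, 8.0000)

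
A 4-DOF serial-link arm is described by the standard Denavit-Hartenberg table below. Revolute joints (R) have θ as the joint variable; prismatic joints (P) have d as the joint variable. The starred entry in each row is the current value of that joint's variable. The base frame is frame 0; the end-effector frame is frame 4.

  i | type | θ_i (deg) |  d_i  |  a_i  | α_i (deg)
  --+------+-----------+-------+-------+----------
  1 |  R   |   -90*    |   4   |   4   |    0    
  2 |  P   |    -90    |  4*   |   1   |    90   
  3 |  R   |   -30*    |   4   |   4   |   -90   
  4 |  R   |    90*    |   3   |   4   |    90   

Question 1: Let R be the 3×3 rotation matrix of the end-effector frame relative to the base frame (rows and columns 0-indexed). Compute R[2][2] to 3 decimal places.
End-effector z-axis (col 2 of R) = (-0.8660,-0.0000,-0.5000)
R[2][2] = -0.5000

-0.500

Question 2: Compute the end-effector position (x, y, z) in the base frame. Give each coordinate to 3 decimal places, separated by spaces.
-5.964 -4.000 8.598

after link 1: o_1 = (0.0000, -4.0000, 4.0000)
after link 2: o_2 = (-1.0000, -4.0000, 8.0000)
after link 3: o_3 = (-4.4641, -0.0000, 6.0000)
after link 4: o_4 = (-5.9641, -4.0000, 8.5981)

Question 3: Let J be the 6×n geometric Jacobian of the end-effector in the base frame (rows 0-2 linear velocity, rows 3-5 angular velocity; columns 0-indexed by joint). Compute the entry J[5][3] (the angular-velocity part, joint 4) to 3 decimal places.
0.866

axis z_3 = (-0.5000,-0.0000,0.8660); lever o_n−o_3 = (-1.5000,-4.0000,2.5981)
cross product → J_v[:, 3] = (3.4641,-0.0000,2.0000)
J_ω[:, 3] = z_3
entry J[5][3] = 0.8660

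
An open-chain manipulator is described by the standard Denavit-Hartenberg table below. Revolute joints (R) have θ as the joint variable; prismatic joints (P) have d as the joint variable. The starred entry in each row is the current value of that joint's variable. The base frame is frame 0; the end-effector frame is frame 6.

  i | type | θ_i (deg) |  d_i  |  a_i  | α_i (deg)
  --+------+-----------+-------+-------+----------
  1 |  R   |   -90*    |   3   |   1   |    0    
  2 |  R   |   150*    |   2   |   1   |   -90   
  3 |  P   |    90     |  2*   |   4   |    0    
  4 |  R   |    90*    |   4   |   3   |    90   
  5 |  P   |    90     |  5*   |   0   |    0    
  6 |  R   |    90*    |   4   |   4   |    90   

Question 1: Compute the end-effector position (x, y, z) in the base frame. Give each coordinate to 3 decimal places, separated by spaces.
after link 1: o_1 = (0.0000, -1.0000, 3.0000)
after link 2: o_2 = (0.5000, -0.1340, 5.0000)
after link 3: o_3 = (-1.2321, 0.8660, 1.0000)
after link 4: o_4 = (-6.1962, 0.2679, 1.0000)
after link 5: o_5 = (-6.1962, 0.2679, -4.0000)
after link 6: o_6 = (-4.1962, 3.7321, -8.0000)

-4.196 3.732 -8.000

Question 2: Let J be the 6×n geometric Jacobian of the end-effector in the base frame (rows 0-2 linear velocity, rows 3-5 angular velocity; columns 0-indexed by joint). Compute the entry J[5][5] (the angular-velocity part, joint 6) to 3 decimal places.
axis z_5 = (-0.0000,0.0000,-1.0000); lever o_n−o_5 = (2.0000,3.4641,-4.0000)
cross product → J_v[:, 5] = (3.4641,-2.0000,-0.0000)
J_ω[:, 5] = z_5
entry J[5][5] = -1.0000

-1.000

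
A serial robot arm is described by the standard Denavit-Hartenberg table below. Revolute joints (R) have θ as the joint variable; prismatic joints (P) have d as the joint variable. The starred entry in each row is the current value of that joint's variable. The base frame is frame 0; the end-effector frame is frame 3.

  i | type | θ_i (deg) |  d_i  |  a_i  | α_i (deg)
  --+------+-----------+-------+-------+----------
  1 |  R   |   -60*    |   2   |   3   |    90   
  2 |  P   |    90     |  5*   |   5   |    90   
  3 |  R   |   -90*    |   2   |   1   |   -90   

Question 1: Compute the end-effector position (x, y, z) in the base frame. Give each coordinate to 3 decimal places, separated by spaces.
-0.964 -6.330 7.000

after link 1: o_1 = (1.5000, -2.5981, 2.0000)
after link 2: o_2 = (-2.8301, -5.0981, 7.0000)
after link 3: o_3 = (-0.9641, -6.3301, 7.0000)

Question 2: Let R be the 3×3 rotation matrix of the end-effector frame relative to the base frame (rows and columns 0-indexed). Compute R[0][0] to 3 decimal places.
0.866

End-effector x-axis (col 0 of R) = (0.8660,0.5000,0.0000)
R[0][0] = 0.8660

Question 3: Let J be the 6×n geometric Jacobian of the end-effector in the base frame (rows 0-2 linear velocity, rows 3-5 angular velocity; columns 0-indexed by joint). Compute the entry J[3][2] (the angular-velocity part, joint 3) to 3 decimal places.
axis z_2 = (0.5000,-0.8660,-0.0000); lever o_n−o_2 = (1.8660,-1.2321,0.0000)
cross product → J_v[:, 2] = (-0.0000,-0.0000,1.0000)
J_ω[:, 2] = z_2
entry J[3][2] = 0.5000

0.500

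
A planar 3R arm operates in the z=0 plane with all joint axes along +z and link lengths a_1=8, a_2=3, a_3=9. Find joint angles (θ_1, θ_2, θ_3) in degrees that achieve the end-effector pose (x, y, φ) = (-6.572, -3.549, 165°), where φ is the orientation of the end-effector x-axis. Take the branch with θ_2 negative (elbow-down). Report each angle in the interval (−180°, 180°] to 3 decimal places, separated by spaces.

-50.316 -135.006 -9.678

wrist centre = target − a_3·(cos φ, sin φ) = (2.1213, -5.8784)
cos θ_2 = (39.0553−8²−3²)/(2·8·3) = -0.7072; θ_2 = -135.0060° (elbow-down)
β = atan2(-5.8784,2.1213) = -70.1570°; ψ = atan2(-2.1211,5.8785) = -19.8407°
θ_1 = β − ψ = -50.3162°
θ_3 = φ − θ_1 − θ_2 = -9.6777° (wrapped to (-180°,180°])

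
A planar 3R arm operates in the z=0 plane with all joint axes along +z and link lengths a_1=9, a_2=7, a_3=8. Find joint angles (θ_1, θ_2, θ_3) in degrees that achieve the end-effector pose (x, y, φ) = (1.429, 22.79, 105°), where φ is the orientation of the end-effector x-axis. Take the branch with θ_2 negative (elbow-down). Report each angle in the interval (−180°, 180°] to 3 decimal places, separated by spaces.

89.998 -29.991 44.993

wrist centre = target − a_3·(cos φ, sin φ) = (3.4996, 15.0626)
cos θ_2 = (239.1286−9²−7²)/(2·9·7) = 0.8661; θ_2 = -29.9915° (elbow-down)
β = atan2(15.0626,3.4996) = 76.9203°; ψ = atan2(-3.4991,15.0627) = -13.0780°
θ_1 = β − ψ = 89.9983°
θ_3 = φ − θ_1 − θ_2 = 44.9932° (wrapped to (-180°,180°])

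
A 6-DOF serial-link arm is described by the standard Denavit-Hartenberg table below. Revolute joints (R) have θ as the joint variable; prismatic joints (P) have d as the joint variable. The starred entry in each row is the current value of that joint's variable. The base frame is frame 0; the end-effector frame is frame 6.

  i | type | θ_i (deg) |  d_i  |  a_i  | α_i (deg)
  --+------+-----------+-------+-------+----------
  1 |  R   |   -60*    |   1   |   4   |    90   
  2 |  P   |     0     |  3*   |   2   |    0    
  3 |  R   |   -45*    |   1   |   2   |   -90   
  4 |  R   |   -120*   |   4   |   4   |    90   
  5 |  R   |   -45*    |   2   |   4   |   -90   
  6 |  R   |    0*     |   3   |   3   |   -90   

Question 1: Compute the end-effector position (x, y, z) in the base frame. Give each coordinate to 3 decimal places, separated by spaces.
-9.350 -8.982 5.553

after link 1: o_1 = (2.0000, -3.4641, 1.0000)
after link 2: o_2 = (0.4019, -6.6962, 1.0000)
after link 3: o_3 = (0.2430, -8.4209, -0.4142)
after link 4: o_4 = (-2.0499, -11.3777, 3.8284)
after link 5: o_5 = (-5.4176, -8.4437, 4.0532)
after link 6: o_6 = (-9.3495, -8.9818, 5.5532)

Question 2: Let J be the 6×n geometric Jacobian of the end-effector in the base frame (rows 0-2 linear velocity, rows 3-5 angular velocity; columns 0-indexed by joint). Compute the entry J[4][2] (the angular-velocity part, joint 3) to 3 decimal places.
-0.500

axis z_2 = (-0.8660,-0.5000,0.0000); lever o_n−o_2 = (-9.7515,-2.2856,4.5532)
cross product → J_v[:, 2] = (-2.2766,3.9432,-2.8963)
J_ω[:, 2] = z_2
entry J[4][2] = -0.5000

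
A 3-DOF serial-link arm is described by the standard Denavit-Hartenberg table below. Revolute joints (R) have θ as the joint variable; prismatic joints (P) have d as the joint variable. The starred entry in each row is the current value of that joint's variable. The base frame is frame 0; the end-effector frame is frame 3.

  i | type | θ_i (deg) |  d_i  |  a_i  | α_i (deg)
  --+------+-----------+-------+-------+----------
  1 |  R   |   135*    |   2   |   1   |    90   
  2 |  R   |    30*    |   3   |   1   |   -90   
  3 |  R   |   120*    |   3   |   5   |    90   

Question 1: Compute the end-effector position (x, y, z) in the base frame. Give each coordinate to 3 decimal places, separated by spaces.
after link 1: o_1 = (-0.7071, 0.7071, 2.0000)
after link 2: o_2 = (0.8018, 3.4408, 2.5000)
after link 3: o_3 = (0.3316, -2.2127, 3.8481)

0.332 -2.213 3.848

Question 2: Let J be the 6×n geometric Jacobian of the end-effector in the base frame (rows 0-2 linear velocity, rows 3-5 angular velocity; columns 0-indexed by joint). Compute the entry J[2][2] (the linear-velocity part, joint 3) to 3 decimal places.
-2.165

axis z_2 = (0.3536,-0.3536,0.8660); lever o_n−o_2 = (-0.4703,-5.6535,1.3481)
cross product → J_v[:, 2] = (4.4194,-0.8839,-2.1651)
J_ω[:, 2] = z_2
entry J[2][2] = -2.1651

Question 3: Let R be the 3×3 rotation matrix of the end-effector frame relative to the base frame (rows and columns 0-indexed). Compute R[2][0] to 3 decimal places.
-0.250

End-effector x-axis (col 0 of R) = (-0.3062,-0.9186,-0.2500)
R[2][0] = -0.2500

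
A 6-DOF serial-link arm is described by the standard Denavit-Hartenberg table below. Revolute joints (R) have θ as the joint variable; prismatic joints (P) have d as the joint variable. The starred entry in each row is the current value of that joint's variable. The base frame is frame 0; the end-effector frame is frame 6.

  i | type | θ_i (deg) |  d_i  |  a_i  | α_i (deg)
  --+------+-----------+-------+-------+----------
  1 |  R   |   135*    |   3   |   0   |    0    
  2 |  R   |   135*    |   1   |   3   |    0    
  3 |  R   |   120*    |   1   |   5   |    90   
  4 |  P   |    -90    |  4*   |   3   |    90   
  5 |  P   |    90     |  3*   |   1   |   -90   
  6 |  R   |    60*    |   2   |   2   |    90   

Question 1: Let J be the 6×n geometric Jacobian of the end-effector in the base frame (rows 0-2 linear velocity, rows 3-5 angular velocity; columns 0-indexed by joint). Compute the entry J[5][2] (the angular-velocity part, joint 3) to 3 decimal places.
axis z_2 = (0.0000,0.0000,1.0000); lever o_n−o_2 = (6.2321,-3.3301,0.0000)
cross product → J_v[:, 2] = (3.3301,6.2321,-0.0000)
J_ω[:, 2] = z_2
entry J[5][2] = 1.0000

1.000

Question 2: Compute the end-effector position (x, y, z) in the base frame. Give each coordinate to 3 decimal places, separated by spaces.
after link 1: o_1 = (0.0000, 0.0000, 3.0000)
after link 2: o_2 = (-0.0000, -3.0000, 4.0000)
after link 3: o_3 = (4.3301, -0.5000, 5.0000)
after link 4: o_4 = (6.3301, -3.9641, 2.0000)
after link 5: o_5 = (4.2321, -6.3301, 2.0000)
after link 6: o_6 = (6.2321, -6.3301, 4.0000)

6.232 -6.330 4.000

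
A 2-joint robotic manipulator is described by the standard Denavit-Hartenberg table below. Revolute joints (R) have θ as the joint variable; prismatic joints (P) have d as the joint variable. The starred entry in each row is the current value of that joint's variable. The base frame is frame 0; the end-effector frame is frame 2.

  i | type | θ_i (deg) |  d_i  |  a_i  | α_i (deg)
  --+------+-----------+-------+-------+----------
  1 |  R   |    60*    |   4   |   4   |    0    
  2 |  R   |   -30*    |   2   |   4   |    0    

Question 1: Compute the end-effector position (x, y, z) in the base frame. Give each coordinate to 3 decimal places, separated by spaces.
after link 1: o_1 = (2.0000, 3.4641, 4.0000)
after link 2: o_2 = (5.4641, 5.4641, 6.0000)

5.464 5.464 6.000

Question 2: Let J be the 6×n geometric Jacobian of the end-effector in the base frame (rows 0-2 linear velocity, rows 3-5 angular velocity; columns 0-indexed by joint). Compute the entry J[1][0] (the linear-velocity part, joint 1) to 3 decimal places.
axis z_0 = ẑ; lever o_n−o_0 = (5.4641,5.4641,6.0000)
cross product → J_v[:, 0] = (-5.4641,5.4641,0.0000)
J_ω[:, 0] = z_0
entry J[1][0] = 5.4641

5.464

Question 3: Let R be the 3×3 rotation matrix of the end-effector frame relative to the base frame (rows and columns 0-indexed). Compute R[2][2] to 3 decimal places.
1.000

End-effector z-axis (col 2 of R) = (0.0000,0.0000,1.0000)
R[2][2] = 1.0000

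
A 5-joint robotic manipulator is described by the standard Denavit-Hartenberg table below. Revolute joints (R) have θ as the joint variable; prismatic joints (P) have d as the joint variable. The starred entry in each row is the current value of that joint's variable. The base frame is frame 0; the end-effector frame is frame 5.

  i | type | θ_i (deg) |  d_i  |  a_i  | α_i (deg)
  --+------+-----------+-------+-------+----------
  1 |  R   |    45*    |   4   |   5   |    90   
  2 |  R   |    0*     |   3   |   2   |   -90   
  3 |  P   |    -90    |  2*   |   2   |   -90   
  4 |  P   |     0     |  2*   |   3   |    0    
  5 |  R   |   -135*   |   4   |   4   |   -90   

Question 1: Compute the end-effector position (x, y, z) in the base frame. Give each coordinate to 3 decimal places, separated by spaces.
12.849 5.536 8.828

after link 1: o_1 = (3.5355, 3.5355, 4.0000)
after link 2: o_2 = (7.0711, 2.8284, 4.0000)
after link 3: o_3 = (8.4853, 1.4142, 6.0000)
after link 4: o_4 = (12.0208, 0.7071, 6.0000)
after link 5: o_5 = (12.8492, 5.5355, 8.8284)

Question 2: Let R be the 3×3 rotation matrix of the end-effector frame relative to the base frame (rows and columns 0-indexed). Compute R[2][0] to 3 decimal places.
0.707

End-effector x-axis (col 0 of R) = (-0.5000,0.5000,0.7071)
R[2][0] = 0.7071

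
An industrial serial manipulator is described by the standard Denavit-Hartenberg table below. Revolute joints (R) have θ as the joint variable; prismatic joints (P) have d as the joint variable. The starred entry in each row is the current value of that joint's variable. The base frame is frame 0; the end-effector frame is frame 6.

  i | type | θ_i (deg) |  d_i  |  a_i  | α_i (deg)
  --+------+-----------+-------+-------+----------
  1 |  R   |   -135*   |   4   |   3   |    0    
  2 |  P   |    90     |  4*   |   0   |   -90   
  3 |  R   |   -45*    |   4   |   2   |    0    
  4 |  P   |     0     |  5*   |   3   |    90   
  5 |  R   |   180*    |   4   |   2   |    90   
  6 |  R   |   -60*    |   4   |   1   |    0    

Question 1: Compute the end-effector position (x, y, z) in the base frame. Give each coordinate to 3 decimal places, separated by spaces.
6.754 7.388 11.984

after link 1: o_1 = (-2.1213, -2.1213, 4.0000)
after link 2: o_2 = (-2.1213, -2.1213, 8.0000)
after link 3: o_3 = (1.7071, -0.2929, 9.4142)
after link 4: o_4 = (6.7426, 1.7426, 11.5355)
after link 5: o_5 = (3.7426, 4.7426, 12.9497)
after link 6: o_6 = (6.7541, 7.3881, 11.9838)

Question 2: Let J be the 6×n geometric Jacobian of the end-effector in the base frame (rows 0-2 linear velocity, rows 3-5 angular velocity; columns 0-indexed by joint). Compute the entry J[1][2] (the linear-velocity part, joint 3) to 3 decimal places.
-2.817

axis z_2 = (0.7071,0.7071,0.0000); lever o_n−o_2 = (8.8754,9.5094,3.9838)
cross product → J_v[:, 2] = (2.8170,-2.8170,0.4483)
J_ω[:, 2] = z_2
entry J[1][2] = -2.8170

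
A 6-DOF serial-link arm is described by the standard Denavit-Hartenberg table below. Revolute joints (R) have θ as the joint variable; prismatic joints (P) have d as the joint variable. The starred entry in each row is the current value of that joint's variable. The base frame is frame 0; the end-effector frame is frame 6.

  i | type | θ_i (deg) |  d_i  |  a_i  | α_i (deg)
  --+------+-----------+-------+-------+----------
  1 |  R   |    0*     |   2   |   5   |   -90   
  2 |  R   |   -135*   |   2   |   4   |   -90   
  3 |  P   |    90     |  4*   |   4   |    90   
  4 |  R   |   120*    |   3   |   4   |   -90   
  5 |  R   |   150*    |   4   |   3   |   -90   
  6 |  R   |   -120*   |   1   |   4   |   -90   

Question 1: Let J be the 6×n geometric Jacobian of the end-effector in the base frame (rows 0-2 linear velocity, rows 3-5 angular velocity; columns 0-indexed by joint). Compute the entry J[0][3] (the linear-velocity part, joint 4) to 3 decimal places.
-5.502

axis z_3 = (-0.7071,0.0000,0.7071); lever o_n−o_3 = (-3.4061,7.7811,1.3542)
cross product → J_v[:, 3] = (-5.5021,-1.4510,-5.5021)
J_ω[:, 3] = z_3
entry J[0][3] = -5.5021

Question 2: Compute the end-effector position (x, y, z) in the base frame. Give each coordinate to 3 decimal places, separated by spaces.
1.594 5.781 9.011

after link 1: o_1 = (5.0000, 0.0000, 2.0000)
after link 2: o_2 = (2.1716, 2.0000, 4.8284)
after link 3: o_3 = (5.0000, -2.0000, 7.6569)
after link 4: o_4 = (5.3282, -0.0000, 12.2277)
after link 5: o_5 = (3.3836, 2.1651, 8.1618)
after link 6: o_6 = (1.5939, 5.7811, 9.0110)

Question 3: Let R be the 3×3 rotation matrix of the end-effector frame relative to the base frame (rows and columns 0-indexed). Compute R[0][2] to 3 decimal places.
End-effector z-axis (col 2 of R) = (-0.3299,0.0580,-0.9422)
R[0][2] = -0.3299

-0.330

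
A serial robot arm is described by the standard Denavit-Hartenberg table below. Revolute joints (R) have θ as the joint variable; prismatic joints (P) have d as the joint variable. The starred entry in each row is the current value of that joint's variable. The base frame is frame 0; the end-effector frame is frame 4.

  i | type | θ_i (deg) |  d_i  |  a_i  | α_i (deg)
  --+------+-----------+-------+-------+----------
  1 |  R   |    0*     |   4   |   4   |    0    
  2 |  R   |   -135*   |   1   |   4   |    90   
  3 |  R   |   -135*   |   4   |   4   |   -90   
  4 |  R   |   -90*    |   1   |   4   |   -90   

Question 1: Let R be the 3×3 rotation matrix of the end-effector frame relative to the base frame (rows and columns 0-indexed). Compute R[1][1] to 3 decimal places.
End-effector y-axis (col 1 of R) = (0.5000,0.5000,0.7071)
R[1][1] = 0.5000

0.500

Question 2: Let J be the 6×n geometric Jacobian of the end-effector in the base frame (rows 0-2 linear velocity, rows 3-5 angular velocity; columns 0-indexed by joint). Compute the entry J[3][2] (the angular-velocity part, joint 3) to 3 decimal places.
axis z_2 = (-0.7071,0.7071,0.0000); lever o_n−o_2 = (-4.1569,7.1569,-3.5355)
cross product → J_v[:, 2] = (-2.5000,-2.5000,-2.1213)
J_ω[:, 2] = z_2
entry J[3][2] = -0.7071

-0.707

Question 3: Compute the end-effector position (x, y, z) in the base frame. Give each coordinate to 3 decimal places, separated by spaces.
-2.985 4.328 1.464

after link 1: o_1 = (4.0000, 0.0000, 4.0000)
after link 2: o_2 = (1.1716, -2.8284, 5.0000)
after link 3: o_3 = (0.3431, 2.0000, 2.1716)
after link 4: o_4 = (-2.9853, 4.3284, 1.4645)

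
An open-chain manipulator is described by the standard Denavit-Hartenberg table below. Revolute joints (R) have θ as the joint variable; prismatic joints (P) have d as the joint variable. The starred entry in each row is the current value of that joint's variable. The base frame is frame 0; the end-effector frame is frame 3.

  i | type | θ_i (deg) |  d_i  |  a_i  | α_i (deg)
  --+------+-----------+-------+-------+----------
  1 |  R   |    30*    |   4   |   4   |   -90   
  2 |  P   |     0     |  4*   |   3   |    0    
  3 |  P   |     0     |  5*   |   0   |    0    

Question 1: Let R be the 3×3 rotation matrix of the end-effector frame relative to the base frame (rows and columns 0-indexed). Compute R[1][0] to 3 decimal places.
0.500

End-effector x-axis (col 0 of R) = (0.8660,0.5000,0.0000)
R[1][0] = 0.5000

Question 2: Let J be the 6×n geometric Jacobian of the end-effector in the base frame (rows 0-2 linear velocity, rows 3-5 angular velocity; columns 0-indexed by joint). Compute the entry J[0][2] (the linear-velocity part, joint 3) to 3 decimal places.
prismatic axis z_2 = (-0.5000,0.8660,0.0000)
J_v[:, 2] = z_2; J_ω[:, 2] = (0,0,0)
entry J[0][2] = -0.5000

-0.500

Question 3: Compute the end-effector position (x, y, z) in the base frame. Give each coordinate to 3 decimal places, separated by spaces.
1.562 11.294 4.000

after link 1: o_1 = (3.4641, 2.0000, 4.0000)
after link 2: o_2 = (4.0622, 6.9641, 4.0000)
after link 3: o_3 = (1.5622, 11.2942, 4.0000)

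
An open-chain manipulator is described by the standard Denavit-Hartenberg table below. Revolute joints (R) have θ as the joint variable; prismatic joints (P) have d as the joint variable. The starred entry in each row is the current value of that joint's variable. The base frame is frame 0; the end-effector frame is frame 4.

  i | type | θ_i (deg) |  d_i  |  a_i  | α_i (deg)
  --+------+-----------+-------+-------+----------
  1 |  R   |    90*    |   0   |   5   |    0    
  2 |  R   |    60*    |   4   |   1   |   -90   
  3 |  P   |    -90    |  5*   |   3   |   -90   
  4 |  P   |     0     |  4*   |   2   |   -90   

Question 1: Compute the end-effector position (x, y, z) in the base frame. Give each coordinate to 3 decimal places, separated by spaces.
after link 1: o_1 = (0.0000, 5.0000, 0.0000)
after link 2: o_2 = (-0.8660, 5.5000, 4.0000)
after link 3: o_3 = (-3.3660, 1.1699, 7.0000)
after link 4: o_4 = (-6.8301, 3.1699, 9.0000)

-6.830 3.170 9.000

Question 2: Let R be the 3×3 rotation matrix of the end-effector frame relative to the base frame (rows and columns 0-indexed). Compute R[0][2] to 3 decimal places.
End-effector z-axis (col 2 of R) = (0.5000,0.8660,-0.0000)
R[0][2] = 0.5000

0.500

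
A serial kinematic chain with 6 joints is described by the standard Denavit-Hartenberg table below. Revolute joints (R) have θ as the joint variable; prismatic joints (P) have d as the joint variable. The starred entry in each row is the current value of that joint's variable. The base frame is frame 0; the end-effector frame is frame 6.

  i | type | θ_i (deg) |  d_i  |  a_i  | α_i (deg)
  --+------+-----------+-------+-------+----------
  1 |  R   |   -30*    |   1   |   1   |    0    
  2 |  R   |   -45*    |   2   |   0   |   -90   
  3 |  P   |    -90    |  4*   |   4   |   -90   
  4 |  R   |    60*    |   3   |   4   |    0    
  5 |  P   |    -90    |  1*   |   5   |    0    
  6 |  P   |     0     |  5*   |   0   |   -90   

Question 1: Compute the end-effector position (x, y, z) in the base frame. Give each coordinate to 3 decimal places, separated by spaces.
after link 1: o_1 = (0.8660, -0.5000, 1.0000)
after link 2: o_2 = (0.8660, -0.5000, 3.0000)
after link 3: o_3 = (4.7297, 0.5353, 7.0000)
after link 4: o_4 = (2.1601, -3.2591, 9.0000)
after link 5: o_5 = (4.8338, -3.5780, 13.3301)
after link 6: o_6 = (6.1278, -8.4076, 13.3301)

6.128 -8.408 13.330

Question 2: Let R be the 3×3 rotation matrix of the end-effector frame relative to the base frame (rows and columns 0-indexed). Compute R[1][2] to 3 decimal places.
End-effector z-axis (col 2 of R) = (-0.8365,-0.2241,0.5000)
R[1][2] = -0.2241

-0.224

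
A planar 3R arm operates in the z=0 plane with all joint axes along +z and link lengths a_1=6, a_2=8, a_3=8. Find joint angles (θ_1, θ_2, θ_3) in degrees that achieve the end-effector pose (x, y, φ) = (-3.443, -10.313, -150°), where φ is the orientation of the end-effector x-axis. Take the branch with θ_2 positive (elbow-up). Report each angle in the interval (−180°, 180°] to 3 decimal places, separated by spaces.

-134.996 120.000 -135.004

wrist centre = target − a_3·(cos φ, sin φ) = (3.4852, -6.3130)
cos θ_2 = (52.0006−6²−8²)/(2·6·8) = -0.5000; θ_2 = 119.9996° (elbow-up)
β = atan2(-6.3130,3.4852) = -61.0983°; ψ = atan2(6.9282,2.0001) = 73.8976°
θ_1 = β − ψ = -134.9959°
θ_3 = φ − θ_1 − θ_2 = -135.0037° (wrapped to (-180°,180°])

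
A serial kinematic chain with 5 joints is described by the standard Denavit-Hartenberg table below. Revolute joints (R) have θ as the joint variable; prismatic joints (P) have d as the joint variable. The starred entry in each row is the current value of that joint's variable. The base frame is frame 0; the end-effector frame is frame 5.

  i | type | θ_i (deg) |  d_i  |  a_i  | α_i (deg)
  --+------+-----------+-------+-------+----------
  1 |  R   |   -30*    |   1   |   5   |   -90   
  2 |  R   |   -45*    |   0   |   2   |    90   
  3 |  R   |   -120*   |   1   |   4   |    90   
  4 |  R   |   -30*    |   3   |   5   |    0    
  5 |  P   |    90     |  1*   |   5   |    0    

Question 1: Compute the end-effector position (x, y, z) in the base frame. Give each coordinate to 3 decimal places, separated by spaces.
-5.305 -5.458 -1.863

after link 1: o_1 = (4.3301, -2.5000, 1.0000)
after link 2: o_2 = (5.5549, -3.2071, 2.4142)
after link 3: o_3 = (1.9857, -5.1464, 1.7071)
after link 4: o_4 = (-0.5252, -6.2949, -3.4287)
after link 5: o_5 = (-5.3052, -5.4578, -1.8631)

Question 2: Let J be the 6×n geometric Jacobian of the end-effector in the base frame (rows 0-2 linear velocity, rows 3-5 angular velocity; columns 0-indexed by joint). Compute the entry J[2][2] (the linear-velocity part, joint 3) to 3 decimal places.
5.218

axis z_2 = (-0.6124,0.3536,0.7071); lever o_n−o_2 = (-10.8600,-2.2507,-4.2773)
cross product → J_v[:, 2] = (0.0792,-10.2985,5.2179)
J_ω[:, 2] = z_2
entry J[2][2] = 5.2179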